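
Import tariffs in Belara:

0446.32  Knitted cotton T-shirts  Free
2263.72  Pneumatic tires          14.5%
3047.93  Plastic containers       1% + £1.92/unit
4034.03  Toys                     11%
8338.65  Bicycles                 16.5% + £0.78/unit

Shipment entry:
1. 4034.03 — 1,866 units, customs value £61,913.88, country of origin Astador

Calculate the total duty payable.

Line 1 (4034.03, Astador, 1,866 units, £61,913.88):
Base rate for 4034.03 is 11%.
Duty = £61,913.88 × 11% = £6,810.53.

£6,810.53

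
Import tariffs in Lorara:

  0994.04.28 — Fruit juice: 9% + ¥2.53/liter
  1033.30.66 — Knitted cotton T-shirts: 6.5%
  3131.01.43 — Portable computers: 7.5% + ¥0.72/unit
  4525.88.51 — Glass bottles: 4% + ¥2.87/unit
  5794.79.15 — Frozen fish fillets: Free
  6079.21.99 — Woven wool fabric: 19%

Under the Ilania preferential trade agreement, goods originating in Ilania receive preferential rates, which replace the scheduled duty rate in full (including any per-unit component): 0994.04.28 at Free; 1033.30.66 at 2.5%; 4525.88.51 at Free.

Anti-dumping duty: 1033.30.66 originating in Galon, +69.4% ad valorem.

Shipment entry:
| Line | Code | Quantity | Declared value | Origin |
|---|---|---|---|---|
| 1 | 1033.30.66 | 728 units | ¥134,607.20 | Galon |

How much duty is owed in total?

Line 1 (1033.30.66, Galon, 728 units, ¥134,607.20):
Base rate for 1033.30.66 is 6.5%.
1033.30.66 has an FTA preferential rate, but origin Galon is not Ilania; base rate stands.
Additional duty on 1033.30.66 from Galon: +69.4%. Applied ad valorem rate: 6.5% + 69.4% = 75.9%.
Duty = ¥134,607.20 × 75.9% = ¥102,166.86.

¥102,166.86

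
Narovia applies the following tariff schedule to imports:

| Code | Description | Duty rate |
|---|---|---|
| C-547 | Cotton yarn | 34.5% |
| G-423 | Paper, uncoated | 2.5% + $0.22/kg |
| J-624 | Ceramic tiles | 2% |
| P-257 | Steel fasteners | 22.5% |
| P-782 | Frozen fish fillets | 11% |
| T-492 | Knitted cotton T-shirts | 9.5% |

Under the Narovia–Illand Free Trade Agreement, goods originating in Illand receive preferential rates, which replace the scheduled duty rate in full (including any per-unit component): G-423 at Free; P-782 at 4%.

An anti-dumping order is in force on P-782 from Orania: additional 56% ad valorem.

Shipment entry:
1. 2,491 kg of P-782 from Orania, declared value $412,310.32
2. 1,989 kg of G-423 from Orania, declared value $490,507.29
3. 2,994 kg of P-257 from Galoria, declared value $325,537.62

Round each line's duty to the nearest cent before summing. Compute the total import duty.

$362,194.13

Line 1 (P-782, Orania, 2,491 kg, $412,310.32):
Base rate for P-782 is 11%.
P-782 has an FTA preferential rate, but origin Orania is not Illand; base rate stands.
Additional duty on P-782 from Orania: +56%. Applied ad valorem rate: 11% + 56% = 67%.
Duty = $412,310.32 × 67% = $276,247.91.
Line 2 (G-423, Orania, 1,989 kg, $490,507.29):
Base rate for G-423 is 2.5% + $0.22/kg.
G-423 has an FTA preferential rate, but origin Orania is not Illand; base rate stands.
Duty = $490,507.29 × 2.5% + 1,989 × $0.22 = $12,700.26.
Line 3 (P-257, Galoria, 2,994 kg, $325,537.62):
Base rate for P-257 is 22.5%.
Duty = $325,537.62 × 22.5% = $73,245.96.
Total = $276,247.91 + $12,700.26 + $73,245.96 = $362,194.13.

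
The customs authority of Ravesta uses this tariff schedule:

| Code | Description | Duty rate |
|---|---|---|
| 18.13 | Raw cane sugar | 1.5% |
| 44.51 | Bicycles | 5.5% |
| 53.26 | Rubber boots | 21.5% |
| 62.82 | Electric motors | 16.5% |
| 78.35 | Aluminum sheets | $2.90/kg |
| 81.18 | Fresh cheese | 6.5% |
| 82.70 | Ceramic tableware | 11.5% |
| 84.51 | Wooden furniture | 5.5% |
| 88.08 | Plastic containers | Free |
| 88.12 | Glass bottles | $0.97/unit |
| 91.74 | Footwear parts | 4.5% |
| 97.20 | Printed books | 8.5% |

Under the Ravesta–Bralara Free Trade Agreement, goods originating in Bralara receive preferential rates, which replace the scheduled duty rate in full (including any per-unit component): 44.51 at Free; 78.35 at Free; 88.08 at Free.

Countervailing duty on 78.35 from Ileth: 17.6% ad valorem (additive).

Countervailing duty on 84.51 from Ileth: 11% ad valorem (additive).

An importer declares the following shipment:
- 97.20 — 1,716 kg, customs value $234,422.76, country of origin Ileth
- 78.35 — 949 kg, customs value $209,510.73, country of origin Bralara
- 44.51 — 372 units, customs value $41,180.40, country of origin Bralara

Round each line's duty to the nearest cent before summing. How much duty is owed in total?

Line 1 (97.20, Ileth, 1,716 kg, $234,422.76):
Base rate for 97.20 is 8.5%.
Duty = $234,422.76 × 8.5% = $19,925.93.
Line 2 (78.35, Bralara, 949 kg, $209,510.73):
Base rate for 78.35 is $2.90/kg.
Origin Bralara qualifies under the Ravesta–Bralara agreement and 78.35 is covered: preferential rate Free applies instead.
The additional-duty order on 78.35 targets Ileth, not Bralara; it does not apply.
Duty = $209,510.73 × 0% = $0.00.
Line 3 (44.51, Bralara, 372 units, $41,180.40):
Base rate for 44.51 is 5.5%.
Origin Bralara qualifies under the Ravesta–Bralara agreement and 44.51 is covered: preferential rate Free applies instead.
Duty = $41,180.40 × 0% = $0.00.
Total = $19,925.93 + $0.00 + $0.00 = $19,925.93.

$19,925.93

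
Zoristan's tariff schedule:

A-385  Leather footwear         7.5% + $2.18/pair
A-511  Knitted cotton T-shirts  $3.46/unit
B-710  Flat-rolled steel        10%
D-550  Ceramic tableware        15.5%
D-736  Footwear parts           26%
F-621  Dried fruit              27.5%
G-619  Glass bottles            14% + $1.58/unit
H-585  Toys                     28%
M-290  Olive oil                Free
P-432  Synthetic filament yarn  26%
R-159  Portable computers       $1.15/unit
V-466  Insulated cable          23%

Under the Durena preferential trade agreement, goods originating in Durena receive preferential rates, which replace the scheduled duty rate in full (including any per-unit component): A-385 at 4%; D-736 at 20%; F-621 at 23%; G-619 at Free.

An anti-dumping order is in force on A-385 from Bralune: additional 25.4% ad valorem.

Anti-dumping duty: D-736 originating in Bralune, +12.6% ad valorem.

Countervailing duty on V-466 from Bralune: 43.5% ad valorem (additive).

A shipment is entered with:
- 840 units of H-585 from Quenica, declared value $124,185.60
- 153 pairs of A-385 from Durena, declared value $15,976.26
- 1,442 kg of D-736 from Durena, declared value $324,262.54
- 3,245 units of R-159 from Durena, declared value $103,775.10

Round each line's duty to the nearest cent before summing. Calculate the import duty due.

$103,995.28

Line 1 (H-585, Quenica, 840 units, $124,185.60):
Base rate for H-585 is 28%.
Duty = $124,185.60 × 28% = $34,771.97.
Line 2 (A-385, Durena, 153 pairs, $15,976.26):
Base rate for A-385 is 7.5% + $2.18/pair.
Origin Durena qualifies under the Zoristan–Durena agreement and A-385 is covered: preferential rate 4% applies instead.
The additional-duty order on A-385 targets Bralune, not Durena; it does not apply.
Duty = $15,976.26 × 4% = $639.05.
Line 3 (D-736, Durena, 1,442 kg, $324,262.54):
Base rate for D-736 is 26%.
Origin Durena qualifies under the Zoristan–Durena agreement and D-736 is covered: preferential rate 20% applies instead.
The additional-duty order on D-736 targets Bralune, not Durena; it does not apply.
Duty = $324,262.54 × 20% = $64,852.51.
Line 4 (R-159, Durena, 3,245 units, $103,775.10):
Base rate for R-159 is $1.15/unit.
Origin Durena is the FTA partner but R-159 is not on the preference list; base rate stands.
Duty = 3,245 × $1.15 = $3,731.75.
Total = $34,771.97 + $639.05 + $64,852.51 + $3,731.75 = $103,995.28.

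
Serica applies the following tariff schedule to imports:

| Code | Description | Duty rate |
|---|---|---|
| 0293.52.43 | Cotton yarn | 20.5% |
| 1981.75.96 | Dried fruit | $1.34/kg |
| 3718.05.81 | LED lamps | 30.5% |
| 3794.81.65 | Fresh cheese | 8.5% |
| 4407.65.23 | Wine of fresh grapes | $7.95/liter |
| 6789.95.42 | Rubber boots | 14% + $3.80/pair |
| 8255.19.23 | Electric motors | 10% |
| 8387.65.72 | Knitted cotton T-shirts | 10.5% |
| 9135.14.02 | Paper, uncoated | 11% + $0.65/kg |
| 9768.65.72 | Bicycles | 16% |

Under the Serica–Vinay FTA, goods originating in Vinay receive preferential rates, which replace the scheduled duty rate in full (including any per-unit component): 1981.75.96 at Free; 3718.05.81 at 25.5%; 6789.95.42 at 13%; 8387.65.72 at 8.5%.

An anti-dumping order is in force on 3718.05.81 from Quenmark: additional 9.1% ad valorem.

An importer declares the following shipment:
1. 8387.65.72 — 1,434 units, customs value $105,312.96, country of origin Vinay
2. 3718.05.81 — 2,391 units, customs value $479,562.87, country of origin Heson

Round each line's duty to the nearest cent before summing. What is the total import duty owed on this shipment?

Line 1 (8387.65.72, Vinay, 1,434 units, $105,312.96):
Base rate for 8387.65.72 is 10.5%.
Origin Vinay qualifies under the Serica–Vinay agreement and 8387.65.72 is covered: preferential rate 8.5% applies instead.
Duty = $105,312.96 × 8.5% = $8,951.60.
Line 2 (3718.05.81, Heson, 2,391 units, $479,562.87):
Base rate for 3718.05.81 is 30.5%.
3718.05.81 has an FTA preferential rate, but origin Heson is not Vinay; base rate stands.
The additional-duty order on 3718.05.81 targets Quenmark, not Heson; it does not apply.
Duty = $479,562.87 × 30.5% = $146,266.68.
Total = $8,951.60 + $146,266.68 = $155,218.28.

$155,218.28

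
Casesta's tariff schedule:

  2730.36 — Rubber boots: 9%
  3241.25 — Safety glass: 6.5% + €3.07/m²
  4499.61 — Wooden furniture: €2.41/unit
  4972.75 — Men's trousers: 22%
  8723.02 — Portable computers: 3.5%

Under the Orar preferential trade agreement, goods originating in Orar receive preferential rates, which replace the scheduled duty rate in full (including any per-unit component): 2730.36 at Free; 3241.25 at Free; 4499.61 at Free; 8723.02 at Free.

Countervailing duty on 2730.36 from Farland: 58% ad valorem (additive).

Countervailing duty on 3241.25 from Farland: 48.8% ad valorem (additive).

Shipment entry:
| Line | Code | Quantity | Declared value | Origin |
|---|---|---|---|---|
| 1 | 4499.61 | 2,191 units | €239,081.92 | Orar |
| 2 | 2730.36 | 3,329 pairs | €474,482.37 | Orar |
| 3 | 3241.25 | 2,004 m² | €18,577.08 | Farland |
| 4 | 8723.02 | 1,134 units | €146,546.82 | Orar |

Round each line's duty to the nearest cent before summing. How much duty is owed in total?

Line 1 (4499.61, Orar, 2,191 units, €239,081.92):
Base rate for 4499.61 is €2.41/unit.
Origin Orar qualifies under the Casesta–Orar agreement and 4499.61 is covered: preferential rate Free applies instead.
Duty = €239,081.92 × 0% = €0.00.
Line 2 (2730.36, Orar, 3,329 pairs, €474,482.37):
Base rate for 2730.36 is 9%.
Origin Orar qualifies under the Casesta–Orar agreement and 2730.36 is covered: preferential rate Free applies instead.
The additional-duty order on 2730.36 targets Farland, not Orar; it does not apply.
Duty = €474,482.37 × 0% = €0.00.
Line 3 (3241.25, Farland, 2,004 m², €18,577.08):
Base rate for 3241.25 is 6.5% + €3.07/m².
3241.25 has an FTA preferential rate, but origin Farland is not Orar; base rate stands.
Additional duty on 3241.25 from Farland: +48.8%. Applied ad valorem rate: 6.5% + 48.8% = 55.3%.
Duty = €18,577.08 × 55.3% + 2,004 × €3.07 = €16,425.41.
Line 4 (8723.02, Orar, 1,134 units, €146,546.82):
Base rate for 8723.02 is 3.5%.
Origin Orar qualifies under the Casesta–Orar agreement and 8723.02 is covered: preferential rate Free applies instead.
Duty = €146,546.82 × 0% = €0.00.
Total = €0.00 + €0.00 + €16,425.41 + €0.00 = €16,425.41.

€16,425.41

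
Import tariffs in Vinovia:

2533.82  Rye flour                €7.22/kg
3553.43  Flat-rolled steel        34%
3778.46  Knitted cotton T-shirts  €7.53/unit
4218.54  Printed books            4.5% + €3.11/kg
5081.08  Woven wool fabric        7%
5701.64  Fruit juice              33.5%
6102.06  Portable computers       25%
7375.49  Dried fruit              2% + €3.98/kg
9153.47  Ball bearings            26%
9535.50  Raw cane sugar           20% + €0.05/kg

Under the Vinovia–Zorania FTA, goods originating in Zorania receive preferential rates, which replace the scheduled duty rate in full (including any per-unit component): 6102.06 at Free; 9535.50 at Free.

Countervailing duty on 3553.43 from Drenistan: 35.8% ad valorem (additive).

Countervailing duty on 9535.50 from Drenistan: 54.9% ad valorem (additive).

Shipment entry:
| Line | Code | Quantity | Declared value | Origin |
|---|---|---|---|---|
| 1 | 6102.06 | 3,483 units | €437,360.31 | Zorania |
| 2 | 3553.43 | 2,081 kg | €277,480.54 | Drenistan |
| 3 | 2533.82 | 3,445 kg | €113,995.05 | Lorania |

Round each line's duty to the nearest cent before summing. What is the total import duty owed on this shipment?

Line 1 (6102.06, Zorania, 3,483 units, €437,360.31):
Base rate for 6102.06 is 25%.
Origin Zorania qualifies under the Vinovia–Zorania agreement and 6102.06 is covered: preferential rate Free applies instead.
Duty = €437,360.31 × 0% = €0.00.
Line 2 (3553.43, Drenistan, 2,081 kg, €277,480.54):
Base rate for 3553.43 is 34%.
Additional duty on 3553.43 from Drenistan: +35.8%. Applied ad valorem rate: 34% + 35.8% = 69.8%.
Duty = €277,480.54 × 69.8% = €193,681.42.
Line 3 (2533.82, Lorania, 3,445 kg, €113,995.05):
Base rate for 2533.82 is €7.22/kg.
Duty = 3,445 × €7.22 = €24,872.90.
Total = €0.00 + €193,681.42 + €24,872.90 = €218,554.32.

€218,554.32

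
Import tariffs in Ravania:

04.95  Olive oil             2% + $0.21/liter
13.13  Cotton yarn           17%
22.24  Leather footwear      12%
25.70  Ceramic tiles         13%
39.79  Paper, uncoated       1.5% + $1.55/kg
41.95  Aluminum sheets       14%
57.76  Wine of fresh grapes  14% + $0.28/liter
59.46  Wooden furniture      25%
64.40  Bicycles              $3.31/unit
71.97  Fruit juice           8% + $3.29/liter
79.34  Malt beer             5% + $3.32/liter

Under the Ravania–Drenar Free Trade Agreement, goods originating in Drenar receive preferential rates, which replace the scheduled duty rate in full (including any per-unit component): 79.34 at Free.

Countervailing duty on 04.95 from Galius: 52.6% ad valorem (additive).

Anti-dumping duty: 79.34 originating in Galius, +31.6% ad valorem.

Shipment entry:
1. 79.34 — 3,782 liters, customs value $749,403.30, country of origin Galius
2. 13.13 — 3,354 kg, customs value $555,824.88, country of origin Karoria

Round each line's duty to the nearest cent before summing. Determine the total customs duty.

Line 1 (79.34, Galius, 3,782 liters, $749,403.30):
Base rate for 79.34 is 5% + $3.32/liter.
79.34 has an FTA preferential rate, but origin Galius is not Drenar; base rate stands.
Additional duty on 79.34 from Galius: +31.6%. Applied ad valorem rate: 5% + 31.6% = 36.6%.
Duty = $749,403.30 × 36.6% + 3,782 × $3.32 = $286,837.85.
Line 2 (13.13, Karoria, 3,354 kg, $555,824.88):
Base rate for 13.13 is 17%.
Duty = $555,824.88 × 17% = $94,490.23.
Total = $286,837.85 + $94,490.23 = $381,328.08.

$381,328.08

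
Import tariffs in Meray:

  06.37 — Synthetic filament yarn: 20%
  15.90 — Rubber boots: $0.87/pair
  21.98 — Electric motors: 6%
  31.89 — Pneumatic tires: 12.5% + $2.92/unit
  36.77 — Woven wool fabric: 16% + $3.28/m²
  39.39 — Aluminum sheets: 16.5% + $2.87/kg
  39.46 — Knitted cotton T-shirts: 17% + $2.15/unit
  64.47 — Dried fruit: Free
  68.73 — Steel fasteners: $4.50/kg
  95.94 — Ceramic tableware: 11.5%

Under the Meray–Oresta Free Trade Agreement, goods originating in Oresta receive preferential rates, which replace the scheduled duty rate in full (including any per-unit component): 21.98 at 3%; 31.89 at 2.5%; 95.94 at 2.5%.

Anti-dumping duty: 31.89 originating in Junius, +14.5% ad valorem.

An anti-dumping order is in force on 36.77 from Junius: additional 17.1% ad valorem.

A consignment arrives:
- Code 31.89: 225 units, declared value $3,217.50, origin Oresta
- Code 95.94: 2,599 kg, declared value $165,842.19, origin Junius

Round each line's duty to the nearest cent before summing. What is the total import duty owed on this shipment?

Line 1 (31.89, Oresta, 225 units, $3,217.50):
Base rate for 31.89 is 12.5% + $2.92/unit.
Origin Oresta qualifies under the Meray–Oresta agreement and 31.89 is covered: preferential rate 2.5% applies instead.
The additional-duty order on 31.89 targets Junius, not Oresta; it does not apply.
Duty = $3,217.50 × 2.5% = $80.44.
Line 2 (95.94, Junius, 2,599 kg, $165,842.19):
Base rate for 95.94 is 11.5%.
95.94 has an FTA preferential rate, but origin Junius is not Oresta; base rate stands.
Duty = $165,842.19 × 11.5% = $19,071.85.
Total = $80.44 + $19,071.85 = $19,152.29.

$19,152.29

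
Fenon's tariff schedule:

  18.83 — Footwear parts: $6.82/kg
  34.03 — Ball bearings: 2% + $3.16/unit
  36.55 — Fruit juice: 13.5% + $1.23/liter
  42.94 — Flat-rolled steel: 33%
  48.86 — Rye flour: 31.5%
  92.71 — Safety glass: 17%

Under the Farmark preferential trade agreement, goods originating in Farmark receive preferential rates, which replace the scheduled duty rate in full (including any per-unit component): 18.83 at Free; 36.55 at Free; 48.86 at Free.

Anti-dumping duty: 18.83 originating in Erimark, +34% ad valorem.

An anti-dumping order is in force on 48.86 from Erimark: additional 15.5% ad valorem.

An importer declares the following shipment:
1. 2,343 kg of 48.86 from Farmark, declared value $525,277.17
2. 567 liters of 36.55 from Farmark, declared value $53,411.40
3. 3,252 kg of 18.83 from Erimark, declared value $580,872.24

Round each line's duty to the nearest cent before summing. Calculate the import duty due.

Line 1 (48.86, Farmark, 2,343 kg, $525,277.17):
Base rate for 48.86 is 31.5%.
Origin Farmark qualifies under the Fenon–Farmark agreement and 48.86 is covered: preferential rate Free applies instead.
The additional-duty order on 48.86 targets Erimark, not Farmark; it does not apply.
Duty = $525,277.17 × 0% = $0.00.
Line 2 (36.55, Farmark, 567 liters, $53,411.40):
Base rate for 36.55 is 13.5% + $1.23/liter.
Origin Farmark qualifies under the Fenon–Farmark agreement and 36.55 is covered: preferential rate Free applies instead.
Duty = $53,411.40 × 0% = $0.00.
Line 3 (18.83, Erimark, 3,252 kg, $580,872.24):
Base rate for 18.83 is $6.82/kg.
18.83 has an FTA preferential rate, but origin Erimark is not Farmark; base rate stands.
Additional duty on 18.83 from Erimark: +34% ad valorem. Applied ad valorem rate = 34%.
Duty = $580,872.24 × 34% + 3,252 × $6.82 = $219,675.20.
Total = $0.00 + $0.00 + $219,675.20 = $219,675.20.

$219,675.20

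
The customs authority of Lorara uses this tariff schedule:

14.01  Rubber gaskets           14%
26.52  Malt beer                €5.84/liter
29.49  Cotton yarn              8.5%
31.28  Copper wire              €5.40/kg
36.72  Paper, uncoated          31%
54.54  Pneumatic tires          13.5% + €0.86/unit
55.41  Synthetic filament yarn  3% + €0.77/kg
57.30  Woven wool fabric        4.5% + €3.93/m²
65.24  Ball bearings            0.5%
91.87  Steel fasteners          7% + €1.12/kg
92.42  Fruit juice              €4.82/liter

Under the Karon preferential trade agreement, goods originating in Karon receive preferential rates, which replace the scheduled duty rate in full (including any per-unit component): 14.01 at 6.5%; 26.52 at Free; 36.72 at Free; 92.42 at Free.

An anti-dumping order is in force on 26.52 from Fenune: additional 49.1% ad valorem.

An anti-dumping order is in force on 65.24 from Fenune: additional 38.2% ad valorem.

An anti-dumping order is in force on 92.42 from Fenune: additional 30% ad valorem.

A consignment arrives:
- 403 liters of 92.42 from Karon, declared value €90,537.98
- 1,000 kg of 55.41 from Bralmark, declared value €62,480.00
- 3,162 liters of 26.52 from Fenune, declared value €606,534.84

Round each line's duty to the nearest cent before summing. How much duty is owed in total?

Line 1 (92.42, Karon, 403 liters, €90,537.98):
Base rate for 92.42 is €4.82/liter.
Origin Karon qualifies under the Lorara–Karon agreement and 92.42 is covered: preferential rate Free applies instead.
The additional-duty order on 92.42 targets Fenune, not Karon; it does not apply.
Duty = €90,537.98 × 0% = €0.00.
Line 2 (55.41, Bralmark, 1,000 kg, €62,480.00):
Base rate for 55.41 is 3% + €0.77/kg.
Duty = €62,480.00 × 3% + 1,000 × €0.77 = €2,644.40.
Line 3 (26.52, Fenune, 3,162 liters, €606,534.84):
Base rate for 26.52 is €5.84/liter.
26.52 has an FTA preferential rate, but origin Fenune is not Karon; base rate stands.
Additional duty on 26.52 from Fenune: +49.1% ad valorem. Applied ad valorem rate = 49.1%.
Duty = €606,534.84 × 49.1% + 3,162 × €5.84 = €316,274.69.
Total = €0.00 + €2,644.40 + €316,274.69 = €318,919.09.

€318,919.09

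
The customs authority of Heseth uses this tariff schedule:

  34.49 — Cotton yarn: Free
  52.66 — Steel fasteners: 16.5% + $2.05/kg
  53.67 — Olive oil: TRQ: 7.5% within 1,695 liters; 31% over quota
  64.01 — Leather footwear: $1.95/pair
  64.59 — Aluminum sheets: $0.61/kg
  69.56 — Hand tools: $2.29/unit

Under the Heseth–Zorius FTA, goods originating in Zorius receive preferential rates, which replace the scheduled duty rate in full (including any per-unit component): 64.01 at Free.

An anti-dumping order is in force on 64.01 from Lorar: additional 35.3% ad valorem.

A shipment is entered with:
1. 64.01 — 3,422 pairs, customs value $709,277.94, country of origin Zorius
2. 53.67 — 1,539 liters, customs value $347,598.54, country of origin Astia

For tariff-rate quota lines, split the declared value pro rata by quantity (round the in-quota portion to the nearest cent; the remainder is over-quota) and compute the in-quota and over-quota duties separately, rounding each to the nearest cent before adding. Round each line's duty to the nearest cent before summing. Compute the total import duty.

Line 1 (64.01, Zorius, 3,422 pairs, $709,277.94):
Base rate for 64.01 is $1.95/pair.
Origin Zorius qualifies under the Heseth–Zorius agreement and 64.01 is covered: preferential rate Free applies instead.
The additional-duty order on 64.01 targets Lorar, not Zorius; it does not apply.
Duty = $709,277.94 × 0% = $0.00.
Line 2 (53.67, Astia, 1,539 liters, $347,598.54):
Code 53.67 is under a tariff-rate quota (threshold 1,695 liters). Quantity 1,539 liters is within the quota, so the in-quota rate 7.5% applies to the full value.
Duty = $347,598.54 × 7.5% = $26,069.89.
Total = $0.00 + $26,069.89 = $26,069.89.

$26,069.89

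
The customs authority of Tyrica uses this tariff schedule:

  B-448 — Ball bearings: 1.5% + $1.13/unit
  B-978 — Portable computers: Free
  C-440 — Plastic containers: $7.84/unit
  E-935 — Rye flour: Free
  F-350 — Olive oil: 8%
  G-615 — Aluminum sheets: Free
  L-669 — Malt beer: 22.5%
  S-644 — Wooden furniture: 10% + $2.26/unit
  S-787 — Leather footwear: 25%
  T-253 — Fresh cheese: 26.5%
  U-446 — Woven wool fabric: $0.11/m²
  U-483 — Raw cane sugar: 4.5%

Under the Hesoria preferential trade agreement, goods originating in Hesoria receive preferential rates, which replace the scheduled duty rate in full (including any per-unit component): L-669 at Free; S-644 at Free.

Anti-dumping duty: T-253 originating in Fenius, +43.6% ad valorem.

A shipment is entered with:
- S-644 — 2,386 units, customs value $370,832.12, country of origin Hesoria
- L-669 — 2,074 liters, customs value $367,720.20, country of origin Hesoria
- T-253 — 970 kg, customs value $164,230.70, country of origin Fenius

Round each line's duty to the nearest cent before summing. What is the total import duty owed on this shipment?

$115,125.72

Line 1 (S-644, Hesoria, 2,386 units, $370,832.12):
Base rate for S-644 is 10% + $2.26/unit.
Origin Hesoria qualifies under the Tyrica–Hesoria agreement and S-644 is covered: preferential rate Free applies instead.
Duty = $370,832.12 × 0% = $0.00.
Line 2 (L-669, Hesoria, 2,074 liters, $367,720.20):
Base rate for L-669 is 22.5%.
Origin Hesoria qualifies under the Tyrica–Hesoria agreement and L-669 is covered: preferential rate Free applies instead.
Duty = $367,720.20 × 0% = $0.00.
Line 3 (T-253, Fenius, 970 kg, $164,230.70):
Base rate for T-253 is 26.5%.
Additional duty on T-253 from Fenius: +43.6%. Applied ad valorem rate: 26.5% + 43.6% = 70.1%.
Duty = $164,230.70 × 70.1% = $115,125.72.
Total = $0.00 + $0.00 + $115,125.72 = $115,125.72.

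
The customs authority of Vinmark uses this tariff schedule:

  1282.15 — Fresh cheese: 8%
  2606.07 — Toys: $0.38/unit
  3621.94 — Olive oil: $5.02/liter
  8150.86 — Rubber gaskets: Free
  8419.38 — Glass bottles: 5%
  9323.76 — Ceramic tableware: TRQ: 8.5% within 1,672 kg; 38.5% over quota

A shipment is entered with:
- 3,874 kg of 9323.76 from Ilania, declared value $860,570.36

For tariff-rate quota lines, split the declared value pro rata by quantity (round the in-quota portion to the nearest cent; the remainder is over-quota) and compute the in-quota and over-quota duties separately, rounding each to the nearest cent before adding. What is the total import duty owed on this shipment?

$219,894.17

Line 1 (9323.76, Ilania, 3,874 kg, $860,570.36):
Code 9323.76 is under a tariff-rate quota (threshold 1,672 kg). In-quota: 1,672 kg at 8.5%; over-quota: 2,202 kg at 38.5%.
Pro-rata value split: in-quota = $860,570.36 × 1,672/3,874 = $371,418.08; over-quota = $860,570.36 − $371,418.08 = $489,152.28.
In-quota duty = $371,418.08 × 8.5% = $31,570.54. Over-quota duty = $489,152.28 × 38.5% = $188,323.63.
Line duty = $31,570.54 + $188,323.63 = $219,894.17.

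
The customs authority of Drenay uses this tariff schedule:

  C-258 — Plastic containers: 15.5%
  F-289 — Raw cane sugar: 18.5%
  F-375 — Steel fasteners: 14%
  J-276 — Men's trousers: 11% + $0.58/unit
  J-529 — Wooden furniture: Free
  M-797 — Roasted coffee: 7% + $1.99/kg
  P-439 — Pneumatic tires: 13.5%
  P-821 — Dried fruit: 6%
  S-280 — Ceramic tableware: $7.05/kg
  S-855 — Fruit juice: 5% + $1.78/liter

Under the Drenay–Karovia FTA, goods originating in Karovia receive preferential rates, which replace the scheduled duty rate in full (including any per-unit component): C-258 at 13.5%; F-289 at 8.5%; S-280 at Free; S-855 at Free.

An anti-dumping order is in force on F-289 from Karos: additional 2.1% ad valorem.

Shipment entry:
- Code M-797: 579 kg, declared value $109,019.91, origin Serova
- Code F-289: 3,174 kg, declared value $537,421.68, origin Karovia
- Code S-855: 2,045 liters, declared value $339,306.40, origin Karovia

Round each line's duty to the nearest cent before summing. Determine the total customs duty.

$54,464.44

Line 1 (M-797, Serova, 579 kg, $109,019.91):
Base rate for M-797 is 7% + $1.99/kg.
Duty = $109,019.91 × 7% + 579 × $1.99 = $8,783.60.
Line 2 (F-289, Karovia, 3,174 kg, $537,421.68):
Base rate for F-289 is 18.5%.
Origin Karovia qualifies under the Drenay–Karovia agreement and F-289 is covered: preferential rate 8.5% applies instead.
The additional-duty order on F-289 targets Karos, not Karovia; it does not apply.
Duty = $537,421.68 × 8.5% = $45,680.84.
Line 3 (S-855, Karovia, 2,045 liters, $339,306.40):
Base rate for S-855 is 5% + $1.78/liter.
Origin Karovia qualifies under the Drenay–Karovia agreement and S-855 is covered: preferential rate Free applies instead.
Duty = $339,306.40 × 0% = $0.00.
Total = $8,783.60 + $45,680.84 + $0.00 = $54,464.44.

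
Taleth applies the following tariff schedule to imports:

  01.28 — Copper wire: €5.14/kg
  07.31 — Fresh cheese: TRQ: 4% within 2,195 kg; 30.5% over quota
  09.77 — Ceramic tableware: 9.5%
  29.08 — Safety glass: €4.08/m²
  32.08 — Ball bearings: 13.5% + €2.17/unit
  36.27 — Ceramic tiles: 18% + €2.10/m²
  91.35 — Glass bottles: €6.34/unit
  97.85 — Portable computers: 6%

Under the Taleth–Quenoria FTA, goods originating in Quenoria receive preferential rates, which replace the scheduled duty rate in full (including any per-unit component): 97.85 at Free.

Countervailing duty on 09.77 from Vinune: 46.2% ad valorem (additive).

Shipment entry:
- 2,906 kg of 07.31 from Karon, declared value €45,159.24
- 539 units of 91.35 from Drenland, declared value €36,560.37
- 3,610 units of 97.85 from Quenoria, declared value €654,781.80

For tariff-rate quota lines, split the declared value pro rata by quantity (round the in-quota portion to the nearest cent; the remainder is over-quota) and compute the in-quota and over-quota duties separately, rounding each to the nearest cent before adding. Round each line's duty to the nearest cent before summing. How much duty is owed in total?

Line 1 (07.31, Karon, 2,906 kg, €45,159.24):
Code 07.31 is under a tariff-rate quota (threshold 2,195 kg). In-quota: 2,195 kg at 4%; over-quota: 711 kg at 30.5%.
Pro-rata value split: in-quota = €45,159.24 × 2,195/2,906 = €34,110.30; over-quota = €45,159.24 − €34,110.30 = €11,048.94.
In-quota duty = €34,110.30 × 4% = €1,364.41. Over-quota duty = €11,048.94 × 30.5% = €3,369.93.
Line duty = €1,364.41 + €3,369.93 = €4,734.34.
Line 2 (91.35, Drenland, 539 units, €36,560.37):
Base rate for 91.35 is €6.34/unit.
Duty = 539 × €6.34 = €3,417.26.
Line 3 (97.85, Quenoria, 3,610 units, €654,781.80):
Base rate for 97.85 is 6%.
Origin Quenoria qualifies under the Taleth–Quenoria agreement and 97.85 is covered: preferential rate Free applies instead.
Duty = €654,781.80 × 0% = €0.00.
Total = €4,734.34 + €3,417.26 + €0.00 = €8,151.60.

€8,151.60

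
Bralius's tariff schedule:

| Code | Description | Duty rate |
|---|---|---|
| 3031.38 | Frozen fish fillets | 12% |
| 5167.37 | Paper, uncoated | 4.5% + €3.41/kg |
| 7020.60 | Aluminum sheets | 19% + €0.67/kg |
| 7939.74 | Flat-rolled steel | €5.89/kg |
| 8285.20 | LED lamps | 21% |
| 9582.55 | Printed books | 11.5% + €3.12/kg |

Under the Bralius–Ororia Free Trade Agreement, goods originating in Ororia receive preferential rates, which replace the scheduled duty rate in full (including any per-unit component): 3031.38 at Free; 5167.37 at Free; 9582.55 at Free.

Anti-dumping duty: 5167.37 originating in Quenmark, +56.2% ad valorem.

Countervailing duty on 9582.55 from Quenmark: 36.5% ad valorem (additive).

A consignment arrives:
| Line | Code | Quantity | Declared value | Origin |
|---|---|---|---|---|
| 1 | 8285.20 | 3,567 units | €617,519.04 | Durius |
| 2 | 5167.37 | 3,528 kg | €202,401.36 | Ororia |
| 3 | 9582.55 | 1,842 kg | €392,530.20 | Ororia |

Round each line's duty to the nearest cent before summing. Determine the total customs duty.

Line 1 (8285.20, Durius, 3,567 units, €617,519.04):
Base rate for 8285.20 is 21%.
Duty = €617,519.04 × 21% = €129,679.00.
Line 2 (5167.37, Ororia, 3,528 kg, €202,401.36):
Base rate for 5167.37 is 4.5% + €3.41/kg.
Origin Ororia qualifies under the Bralius–Ororia agreement and 5167.37 is covered: preferential rate Free applies instead.
The additional-duty order on 5167.37 targets Quenmark, not Ororia; it does not apply.
Duty = €202,401.36 × 0% = €0.00.
Line 3 (9582.55, Ororia, 1,842 kg, €392,530.20):
Base rate for 9582.55 is 11.5% + €3.12/kg.
Origin Ororia qualifies under the Bralius–Ororia agreement and 9582.55 is covered: preferential rate Free applies instead.
The additional-duty order on 9582.55 targets Quenmark, not Ororia; it does not apply.
Duty = €392,530.20 × 0% = €0.00.
Total = €129,679.00 + €0.00 + €0.00 = €129,679.00.

€129,679.00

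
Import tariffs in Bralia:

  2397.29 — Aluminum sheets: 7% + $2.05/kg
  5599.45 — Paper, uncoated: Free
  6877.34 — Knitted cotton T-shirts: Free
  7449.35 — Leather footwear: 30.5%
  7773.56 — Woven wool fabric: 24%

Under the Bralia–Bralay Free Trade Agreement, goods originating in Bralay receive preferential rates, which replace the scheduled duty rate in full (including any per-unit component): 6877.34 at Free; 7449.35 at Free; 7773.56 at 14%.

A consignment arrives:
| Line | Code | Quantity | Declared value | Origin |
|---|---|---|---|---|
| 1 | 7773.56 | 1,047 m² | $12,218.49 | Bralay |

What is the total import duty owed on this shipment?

$1,710.59

Line 1 (7773.56, Bralay, 1,047 m², $12,218.49):
Base rate for 7773.56 is 24%.
Origin Bralay qualifies under the Bralia–Bralay agreement and 7773.56 is covered: preferential rate 14% applies instead.
Duty = $12,218.49 × 14% = $1,710.59.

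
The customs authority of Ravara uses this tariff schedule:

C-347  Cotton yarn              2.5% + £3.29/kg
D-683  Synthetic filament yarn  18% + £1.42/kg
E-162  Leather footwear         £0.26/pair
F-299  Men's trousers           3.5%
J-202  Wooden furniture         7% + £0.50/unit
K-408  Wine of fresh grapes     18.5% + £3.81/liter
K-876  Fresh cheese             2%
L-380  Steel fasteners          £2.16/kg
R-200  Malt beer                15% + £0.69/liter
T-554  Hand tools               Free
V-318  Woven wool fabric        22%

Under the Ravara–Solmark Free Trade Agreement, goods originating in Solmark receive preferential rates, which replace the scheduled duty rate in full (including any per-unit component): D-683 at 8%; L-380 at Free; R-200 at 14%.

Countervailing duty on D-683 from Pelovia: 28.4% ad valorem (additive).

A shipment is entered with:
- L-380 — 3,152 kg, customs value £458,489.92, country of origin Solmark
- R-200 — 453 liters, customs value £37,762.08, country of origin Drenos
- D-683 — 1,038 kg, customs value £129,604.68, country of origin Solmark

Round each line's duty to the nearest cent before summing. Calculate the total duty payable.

Line 1 (L-380, Solmark, 3,152 kg, £458,489.92):
Base rate for L-380 is £2.16/kg.
Origin Solmark qualifies under the Ravara–Solmark agreement and L-380 is covered: preferential rate Free applies instead.
Duty = £458,489.92 × 0% = £0.00.
Line 2 (R-200, Drenos, 453 liters, £37,762.08):
Base rate for R-200 is 15% + £0.69/liter.
R-200 has an FTA preferential rate, but origin Drenos is not Solmark; base rate stands.
Duty = £37,762.08 × 15% + 453 × £0.69 = £5,976.88.
Line 3 (D-683, Solmark, 1,038 kg, £129,604.68):
Base rate for D-683 is 18% + £1.42/kg.
Origin Solmark qualifies under the Ravara–Solmark agreement and D-683 is covered: preferential rate 8% applies instead.
The additional-duty order on D-683 targets Pelovia, not Solmark; it does not apply.
Duty = £129,604.68 × 8% = £10,368.37.
Total = £0.00 + £5,976.88 + £10,368.37 = £16,345.25.

£16,345.25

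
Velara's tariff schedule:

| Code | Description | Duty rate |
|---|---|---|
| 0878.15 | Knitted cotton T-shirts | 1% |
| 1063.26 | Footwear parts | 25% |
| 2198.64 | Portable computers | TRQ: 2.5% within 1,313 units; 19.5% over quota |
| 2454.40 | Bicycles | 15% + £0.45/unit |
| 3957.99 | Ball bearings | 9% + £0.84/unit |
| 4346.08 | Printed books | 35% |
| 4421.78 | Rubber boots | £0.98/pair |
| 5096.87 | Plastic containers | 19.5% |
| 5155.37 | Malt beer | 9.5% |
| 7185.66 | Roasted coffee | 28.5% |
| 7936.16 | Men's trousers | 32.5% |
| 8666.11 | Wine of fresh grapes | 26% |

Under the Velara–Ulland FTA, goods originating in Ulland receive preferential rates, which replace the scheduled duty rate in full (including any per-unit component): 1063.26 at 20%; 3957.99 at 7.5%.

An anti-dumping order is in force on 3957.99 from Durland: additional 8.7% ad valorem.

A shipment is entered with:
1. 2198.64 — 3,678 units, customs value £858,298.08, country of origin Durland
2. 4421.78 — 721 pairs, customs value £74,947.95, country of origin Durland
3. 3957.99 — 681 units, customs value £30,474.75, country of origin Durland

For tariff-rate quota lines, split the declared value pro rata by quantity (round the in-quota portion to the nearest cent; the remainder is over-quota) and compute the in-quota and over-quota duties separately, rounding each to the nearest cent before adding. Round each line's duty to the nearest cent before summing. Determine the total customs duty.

Line 1 (2198.64, Durland, 3,678 units, £858,298.08):
Code 2198.64 is under a tariff-rate quota (threshold 1,313 units). In-quota: 1,313 units at 2.5%; over-quota: 2,365 units at 19.5%.
Pro-rata value split: in-quota = £858,298.08 × 1,313/3,678 = £306,401.68; over-quota = £858,298.08 − £306,401.68 = £551,896.40.
In-quota duty = £306,401.68 × 2.5% = £7,660.04. Over-quota duty = £551,896.40 × 19.5% = £107,619.80.
Line duty = £7,660.04 + £107,619.80 = £115,279.84.
Line 2 (4421.78, Durland, 721 pairs, £74,947.95):
Base rate for 4421.78 is £0.98/pair.
Duty = 721 × £0.98 = £706.58.
Line 3 (3957.99, Durland, 681 units, £30,474.75):
Base rate for 3957.99 is 9% + £0.84/unit.
3957.99 has an FTA preferential rate, but origin Durland is not Ulland; base rate stands.
Additional duty on 3957.99 from Durland: +8.7%. Applied ad valorem rate: 9% + 8.7% = 17.7%.
Duty = £30,474.75 × 17.7% + 681 × £0.84 = £5,966.07.
Total = £115,279.84 + £706.58 + £5,966.07 = £121,952.49.

£121,952.49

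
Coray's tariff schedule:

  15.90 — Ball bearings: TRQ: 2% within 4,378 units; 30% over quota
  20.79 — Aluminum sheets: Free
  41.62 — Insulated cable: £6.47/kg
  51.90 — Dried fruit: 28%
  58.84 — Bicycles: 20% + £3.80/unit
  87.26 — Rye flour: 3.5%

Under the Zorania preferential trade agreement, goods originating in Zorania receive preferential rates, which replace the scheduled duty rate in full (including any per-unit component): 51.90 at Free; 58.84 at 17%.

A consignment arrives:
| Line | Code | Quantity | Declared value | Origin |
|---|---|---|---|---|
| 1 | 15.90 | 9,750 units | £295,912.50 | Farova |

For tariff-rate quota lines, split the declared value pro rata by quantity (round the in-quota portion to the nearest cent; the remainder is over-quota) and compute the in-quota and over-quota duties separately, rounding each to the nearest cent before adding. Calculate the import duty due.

Line 1 (15.90, Farova, 9,750 units, £295,912.50):
Code 15.90 is under a tariff-rate quota (threshold 4,378 units). In-quota: 4,378 units at 2%; over-quota: 5,372 units at 30%.
Pro-rata value split: in-quota = £295,912.50 × 4,378/9,750 = £132,872.30; over-quota = £295,912.50 − £132,872.30 = £163,040.20.
In-quota duty = £132,872.30 × 2% = £2,657.45. Over-quota duty = £163,040.20 × 30% = £48,912.06.
Line duty = £2,657.45 + £48,912.06 = £51,569.51.

£51,569.51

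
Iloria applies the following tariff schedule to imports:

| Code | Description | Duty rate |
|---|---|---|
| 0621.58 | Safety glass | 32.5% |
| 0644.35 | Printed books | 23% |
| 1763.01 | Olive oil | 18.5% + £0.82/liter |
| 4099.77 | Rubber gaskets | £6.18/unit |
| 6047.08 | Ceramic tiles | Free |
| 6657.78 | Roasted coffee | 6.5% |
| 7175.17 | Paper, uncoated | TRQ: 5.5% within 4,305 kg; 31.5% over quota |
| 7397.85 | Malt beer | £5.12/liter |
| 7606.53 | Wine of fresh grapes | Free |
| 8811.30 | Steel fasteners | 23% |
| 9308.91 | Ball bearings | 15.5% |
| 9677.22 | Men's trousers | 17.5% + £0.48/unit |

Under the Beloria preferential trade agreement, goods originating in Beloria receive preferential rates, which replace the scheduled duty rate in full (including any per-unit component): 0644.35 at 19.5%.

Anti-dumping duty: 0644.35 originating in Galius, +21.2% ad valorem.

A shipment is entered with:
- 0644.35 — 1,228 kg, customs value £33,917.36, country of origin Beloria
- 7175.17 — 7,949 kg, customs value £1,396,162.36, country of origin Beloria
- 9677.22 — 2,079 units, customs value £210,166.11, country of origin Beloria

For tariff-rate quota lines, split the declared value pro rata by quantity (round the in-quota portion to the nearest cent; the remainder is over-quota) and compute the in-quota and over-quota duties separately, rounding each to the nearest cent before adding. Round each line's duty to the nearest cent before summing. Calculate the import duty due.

£287,588.17

Line 1 (0644.35, Beloria, 1,228 kg, £33,917.36):
Base rate for 0644.35 is 23%.
Origin Beloria qualifies under the Iloria–Beloria agreement and 0644.35 is covered: preferential rate 19.5% applies instead.
The additional-duty order on 0644.35 targets Galius, not Beloria; it does not apply.
Duty = £33,917.36 × 19.5% = £6,613.89.
Line 2 (7175.17, Beloria, 7,949 kg, £1,396,162.36):
Code 7175.17 is under a tariff-rate quota (threshold 4,305 kg). In-quota: 4,305 kg at 5.5%; over-quota: 3,644 kg at 31.5%.
Pro-rata value split: in-quota = £1,396,162.36 × 4,305/7,949 = £756,130.20; over-quota = £1,396,162.36 − £756,130.20 = £640,032.16.
In-quota duty = £756,130.20 × 5.5% = £41,587.16. Over-quota duty = £640,032.16 × 31.5% = £201,610.13.
Line duty = £41,587.16 + £201,610.13 = £243,197.29.
Line 3 (9677.22, Beloria, 2,079 units, £210,166.11):
Base rate for 9677.22 is 17.5% + £0.48/unit.
Origin Beloria is the FTA partner but 9677.22 is not on the preference list; base rate stands.
Duty = £210,166.11 × 17.5% + 2,079 × £0.48 = £37,776.99.
Total = £6,613.89 + £243,197.29 + £37,776.99 = £287,588.17.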